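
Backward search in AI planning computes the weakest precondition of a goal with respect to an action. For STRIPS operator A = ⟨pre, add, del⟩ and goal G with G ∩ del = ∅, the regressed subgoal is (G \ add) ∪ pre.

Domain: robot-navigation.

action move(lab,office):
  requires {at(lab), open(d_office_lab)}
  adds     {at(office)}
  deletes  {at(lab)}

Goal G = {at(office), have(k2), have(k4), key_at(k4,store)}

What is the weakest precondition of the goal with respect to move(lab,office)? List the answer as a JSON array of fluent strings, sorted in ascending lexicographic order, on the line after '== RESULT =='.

Compute (G \ add) ∪ pre:
  G ∩ del = {}  (empty — regression defined)
  G \ add = {at(office), have(k2), have(k4), key_at(k4,store)} \ {at(office)} = {have(k2), have(k4), key_at(k4,store)}
  ∪ pre   = {have(k2), have(k4), key_at(k4,store)} ∪ {at(lab), open(d_office_lab)}
          = {at(lab), have(k2), have(k4), key_at(k4,store), open(d_office_lab)}

== RESULT ==
["at(lab)", "have(k2)", "have(k4)", "key_at(k4,store)", "open(d_office_lab)"]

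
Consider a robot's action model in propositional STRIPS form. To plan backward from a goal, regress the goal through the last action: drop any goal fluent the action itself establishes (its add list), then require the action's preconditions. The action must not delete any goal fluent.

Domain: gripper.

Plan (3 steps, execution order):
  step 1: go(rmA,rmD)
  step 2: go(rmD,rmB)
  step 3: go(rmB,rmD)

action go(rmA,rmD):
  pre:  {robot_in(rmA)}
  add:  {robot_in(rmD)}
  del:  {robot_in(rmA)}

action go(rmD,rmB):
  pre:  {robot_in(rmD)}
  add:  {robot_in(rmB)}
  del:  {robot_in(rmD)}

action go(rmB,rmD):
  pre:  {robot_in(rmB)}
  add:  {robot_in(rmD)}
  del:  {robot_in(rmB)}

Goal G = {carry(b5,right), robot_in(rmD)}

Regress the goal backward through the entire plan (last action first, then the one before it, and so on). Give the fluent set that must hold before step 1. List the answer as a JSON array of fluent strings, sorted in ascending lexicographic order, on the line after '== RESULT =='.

Regress step by step:
  through step 3 (go(rmB,rmD)): drop {robot_in(rmD)}, keep {carry(b5,right)}, require {robot_in(rmB)}
    → {carry(b5,right), robot_in(rmB)}
  through step 2 (go(rmD,rmB)): drop {robot_in(rmB)}, keep {carry(b5,right)}, require {robot_in(rmD)}
    → {carry(b5,right), robot_in(rmD)}
  through step 1 (go(rmA,rmD)): drop {robot_in(rmD)}, keep {carry(b5,right)}, require {robot_in(rmA)}
    → {carry(b5,right), robot_in(rmA)}

== RESULT ==
["carry(b5,right)", "robot_in(rmA)"]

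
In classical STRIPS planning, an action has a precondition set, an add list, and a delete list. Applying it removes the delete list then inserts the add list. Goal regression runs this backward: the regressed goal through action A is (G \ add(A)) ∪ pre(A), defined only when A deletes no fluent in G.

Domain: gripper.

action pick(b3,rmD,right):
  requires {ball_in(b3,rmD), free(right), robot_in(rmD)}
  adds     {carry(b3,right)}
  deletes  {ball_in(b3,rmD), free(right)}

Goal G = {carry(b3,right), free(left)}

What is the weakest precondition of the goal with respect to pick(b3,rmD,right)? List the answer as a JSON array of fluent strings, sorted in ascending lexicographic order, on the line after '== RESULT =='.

Regress:
  G ∩ del = {}  (empty — regression defined)
  G \ add = {carry(b3,right), free(left)} \ {carry(b3,right)} = {free(left)}
  ∪ pre   = {free(left)} ∪ {ball_in(b3,rmD), free(right), robot_in(rmD)}
          = {ball_in(b3,rmD), free(left), free(right), robot_in(rmD)}

== RESULT ==
["ball_in(b3,rmD)", "free(left)", "free(right)", "robot_in(rmD)"]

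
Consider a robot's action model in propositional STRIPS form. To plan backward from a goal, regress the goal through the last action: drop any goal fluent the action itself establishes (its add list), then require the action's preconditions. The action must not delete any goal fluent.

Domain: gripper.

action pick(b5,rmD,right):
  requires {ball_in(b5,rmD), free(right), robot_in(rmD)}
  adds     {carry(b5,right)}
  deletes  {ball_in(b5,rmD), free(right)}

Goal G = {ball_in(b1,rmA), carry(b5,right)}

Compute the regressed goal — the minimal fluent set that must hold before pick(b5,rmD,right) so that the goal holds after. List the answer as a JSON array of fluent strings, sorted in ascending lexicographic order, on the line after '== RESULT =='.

Regress:
  G ∩ del = {}  (empty — regression defined)
  G \ add = {ball_in(b1,rmA), carry(b5,right)} \ {carry(b5,right)} = {ball_in(b1,rmA)}
  ∪ pre   = {ball_in(b1,rmA)} ∪ {ball_in(b5,rmD), free(right), robot_in(rmD)}
          = {ball_in(b1,rmA), ball_in(b5,rmD), free(right), robot_in(rmD)}

== RESULT ==
["ball_in(b1,rmA)", "ball_in(b5,rmD)", "free(right)", "robot_in(rmD)"]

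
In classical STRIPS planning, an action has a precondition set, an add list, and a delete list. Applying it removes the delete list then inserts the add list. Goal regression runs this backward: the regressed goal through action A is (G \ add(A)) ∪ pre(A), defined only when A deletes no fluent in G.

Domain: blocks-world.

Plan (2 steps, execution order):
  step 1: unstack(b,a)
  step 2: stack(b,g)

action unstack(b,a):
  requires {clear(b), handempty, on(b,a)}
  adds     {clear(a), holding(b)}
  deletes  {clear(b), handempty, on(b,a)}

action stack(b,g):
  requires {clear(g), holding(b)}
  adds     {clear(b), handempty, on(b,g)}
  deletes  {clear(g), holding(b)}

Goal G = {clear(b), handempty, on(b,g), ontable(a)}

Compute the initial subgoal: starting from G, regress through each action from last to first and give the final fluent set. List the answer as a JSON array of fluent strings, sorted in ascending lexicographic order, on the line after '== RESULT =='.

Work backward from the goal:
  through step 2 (stack(b,g)): drop {clear(b), handempty, on(b,g)}, keep {ontable(a)}, require {clear(g), holding(b)}
    → {clear(g), holding(b), ontable(a)}
  through step 1 (unstack(b,a)): drop {holding(b)}, keep {clear(g), ontable(a)}, require {clear(b), handempty, on(b,a)}
    → {clear(b), clear(g), handempty, on(b,a), ontable(a)}

== RESULT ==
["clear(b)", "clear(g)", "handempty", "on(b,a)", "ontable(a)"]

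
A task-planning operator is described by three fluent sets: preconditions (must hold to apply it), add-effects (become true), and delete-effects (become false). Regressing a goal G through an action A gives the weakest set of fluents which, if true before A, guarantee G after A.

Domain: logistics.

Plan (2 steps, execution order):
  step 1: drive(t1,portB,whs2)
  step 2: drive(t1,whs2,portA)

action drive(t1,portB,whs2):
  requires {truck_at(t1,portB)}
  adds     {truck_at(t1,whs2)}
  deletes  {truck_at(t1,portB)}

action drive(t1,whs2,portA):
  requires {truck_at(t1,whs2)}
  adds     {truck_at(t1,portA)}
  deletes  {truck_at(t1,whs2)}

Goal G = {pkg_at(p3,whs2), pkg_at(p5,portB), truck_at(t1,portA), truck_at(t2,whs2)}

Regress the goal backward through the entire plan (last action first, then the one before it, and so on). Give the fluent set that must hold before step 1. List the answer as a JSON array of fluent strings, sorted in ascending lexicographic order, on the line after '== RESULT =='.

Work backward from the goal:
  through step 2 (drive(t1,whs2,portA)): drop {truck_at(t1,portA)}, keep {pkg_at(p3,whs2), pkg_at(p5,portB), truck_at(t2,whs2)}, require {truck_at(t1,whs2)}
    → {pkg_at(p3,whs2), pkg_at(p5,portB), truck_at(t1,whs2), truck_at(t2,whs2)}
  through step 1 (drive(t1,portB,whs2)): drop {truck_at(t1,whs2)}, keep {pkg_at(p3,whs2), pkg_at(p5,portB), truck_at(t2,whs2)}, require {truck_at(t1,portB)}
    → {pkg_at(p3,whs2), pkg_at(p5,portB), truck_at(t1,portB), truck_at(t2,whs2)}

== RESULT ==
["pkg_at(p3,whs2)", "pkg_at(p5,portB)", "truck_at(t1,portB)", "truck_at(t2,whs2)"]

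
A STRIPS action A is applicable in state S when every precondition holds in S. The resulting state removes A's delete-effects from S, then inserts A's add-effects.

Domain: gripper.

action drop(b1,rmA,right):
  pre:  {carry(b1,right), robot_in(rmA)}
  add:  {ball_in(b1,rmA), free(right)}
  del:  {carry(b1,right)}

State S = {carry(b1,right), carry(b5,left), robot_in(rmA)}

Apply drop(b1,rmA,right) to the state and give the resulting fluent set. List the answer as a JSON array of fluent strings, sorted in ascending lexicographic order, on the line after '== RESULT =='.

Compute (S \ del) ∪ add:
  pre ⊆ S: {carry(b1,right), robot_in(rmA)} ⊆ S  — applicable
  S \ del = {carry(b5,left), robot_in(rmA)}
  ∪ add   = {ball_in(b1,rmA), carry(b5,left), free(right), robot_in(rmA)}

== RESULT ==
["ball_in(b1,rmA)", "carry(b5,left)", "free(right)", "robot_in(rmA)"]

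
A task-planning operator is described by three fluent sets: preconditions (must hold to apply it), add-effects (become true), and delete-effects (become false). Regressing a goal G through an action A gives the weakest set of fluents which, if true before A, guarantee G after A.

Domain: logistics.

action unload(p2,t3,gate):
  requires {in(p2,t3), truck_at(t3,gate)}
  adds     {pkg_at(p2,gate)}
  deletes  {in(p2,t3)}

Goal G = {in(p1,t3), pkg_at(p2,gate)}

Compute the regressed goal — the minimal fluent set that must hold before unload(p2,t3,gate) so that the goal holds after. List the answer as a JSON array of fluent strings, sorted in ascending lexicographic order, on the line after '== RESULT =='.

Compute (G \ add) ∪ pre:
  G ∩ del = {}  (empty — regression defined)
  G \ add = {in(p1,t3), pkg_at(p2,gate)} \ {pkg_at(p2,gate)} = {in(p1,t3)}
  ∪ pre   = {in(p1,t3)} ∪ {in(p2,t3), truck_at(t3,gate)}
          = {in(p1,t3), in(p2,t3), truck_at(t3,gate)}

== RESULT ==
["in(p1,t3)", "in(p2,t3)", "truck_at(t3,gate)"]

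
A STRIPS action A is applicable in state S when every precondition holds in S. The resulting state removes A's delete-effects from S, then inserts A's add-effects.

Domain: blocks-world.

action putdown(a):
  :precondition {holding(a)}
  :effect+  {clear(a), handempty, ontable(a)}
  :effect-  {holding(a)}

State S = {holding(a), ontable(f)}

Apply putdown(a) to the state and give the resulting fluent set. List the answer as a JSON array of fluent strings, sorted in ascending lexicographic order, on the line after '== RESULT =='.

Compute (S \ del) ∪ add:
  pre ⊆ S: {holding(a)} ⊆ S  — applicable
  S \ del = {ontable(f)}
  ∪ add   = {clear(a), handempty, ontable(a), ontable(f)}

== RESULT ==
["clear(a)", "handempty", "ontable(a)", "ontable(f)"]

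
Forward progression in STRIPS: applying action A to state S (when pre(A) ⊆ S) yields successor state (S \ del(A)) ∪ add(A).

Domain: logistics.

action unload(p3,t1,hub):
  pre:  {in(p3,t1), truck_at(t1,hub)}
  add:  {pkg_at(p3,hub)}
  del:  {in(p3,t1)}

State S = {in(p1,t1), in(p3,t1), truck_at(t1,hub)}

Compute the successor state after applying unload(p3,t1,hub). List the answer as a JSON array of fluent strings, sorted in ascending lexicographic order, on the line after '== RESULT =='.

Progress:
  pre ⊆ S: {in(p3,t1), truck_at(t1,hub)} ⊆ S  — applicable
  S \ del = {in(p1,t1), truck_at(t1,hub)}
  ∪ add   = {in(p1,t1), pkg_at(p3,hub), truck_at(t1,hub)}

== RESULT ==
["in(p1,t1)", "pkg_at(p3,hub)", "truck_at(t1,hub)"]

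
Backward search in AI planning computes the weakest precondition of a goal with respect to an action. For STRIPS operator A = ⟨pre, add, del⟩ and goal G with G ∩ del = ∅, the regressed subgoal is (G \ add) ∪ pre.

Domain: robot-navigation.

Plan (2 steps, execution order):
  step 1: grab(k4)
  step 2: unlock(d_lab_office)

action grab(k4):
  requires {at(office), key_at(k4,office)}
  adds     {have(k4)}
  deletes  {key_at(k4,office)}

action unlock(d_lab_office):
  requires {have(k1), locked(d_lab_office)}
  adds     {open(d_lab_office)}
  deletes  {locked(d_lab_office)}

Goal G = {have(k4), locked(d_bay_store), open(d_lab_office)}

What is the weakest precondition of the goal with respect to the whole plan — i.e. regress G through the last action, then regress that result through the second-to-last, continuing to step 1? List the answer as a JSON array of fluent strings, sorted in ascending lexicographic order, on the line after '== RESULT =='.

Regress step by step:
  through step 2 (unlock(d_lab_office)): drop {open(d_lab_office)}, keep {have(k4), locked(d_bay_store)}, require {have(k1), locked(d_lab_office)}
    → {have(k1), have(k4), locked(d_bay_store), locked(d_lab_office)}
  through step 1 (grab(k4)): drop {have(k4)}, keep {have(k1), locked(d_bay_store), locked(d_lab_office)}, require {at(office), key_at(k4,office)}
    → {at(office), have(k1), key_at(k4,office), locked(d_bay_store), locked(d_lab_office)}

== RESULT ==
["at(office)", "have(k1)", "key_at(k4,office)", "locked(d_bay_store)", "locked(d_lab_office)"]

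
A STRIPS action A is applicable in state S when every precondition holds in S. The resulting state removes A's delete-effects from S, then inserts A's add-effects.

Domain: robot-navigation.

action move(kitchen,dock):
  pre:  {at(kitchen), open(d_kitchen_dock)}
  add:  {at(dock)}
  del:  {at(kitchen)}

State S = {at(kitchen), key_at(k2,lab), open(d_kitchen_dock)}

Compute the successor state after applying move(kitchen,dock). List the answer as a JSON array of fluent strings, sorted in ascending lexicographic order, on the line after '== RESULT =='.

Progress:
  pre ⊆ S: {at(kitchen), open(d_kitchen_dock)} ⊆ S  — applicable
  S \ del = {key_at(k2,lab), open(d_kitchen_dock)}
  ∪ add   = {at(dock), key_at(k2,lab), open(d_kitchen_dock)}

== RESULT ==
["at(dock)", "key_at(k2,lab)", "open(d_kitchen_dock)"]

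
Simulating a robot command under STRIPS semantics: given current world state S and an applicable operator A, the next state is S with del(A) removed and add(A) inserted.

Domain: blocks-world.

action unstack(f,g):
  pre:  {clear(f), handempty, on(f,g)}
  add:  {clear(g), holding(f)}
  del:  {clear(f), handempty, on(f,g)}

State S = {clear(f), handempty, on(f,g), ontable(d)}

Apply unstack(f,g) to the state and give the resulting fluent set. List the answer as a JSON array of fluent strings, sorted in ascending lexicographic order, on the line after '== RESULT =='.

Compute (S \ del) ∪ add:
  pre ⊆ S: {clear(f), handempty, on(f,g)} ⊆ S  — applicable
  S \ del = {ontable(d)}
  ∪ add   = {clear(g), holding(f), ontable(d)}

== RESULT ==
["clear(g)", "holding(f)", "ontable(d)"]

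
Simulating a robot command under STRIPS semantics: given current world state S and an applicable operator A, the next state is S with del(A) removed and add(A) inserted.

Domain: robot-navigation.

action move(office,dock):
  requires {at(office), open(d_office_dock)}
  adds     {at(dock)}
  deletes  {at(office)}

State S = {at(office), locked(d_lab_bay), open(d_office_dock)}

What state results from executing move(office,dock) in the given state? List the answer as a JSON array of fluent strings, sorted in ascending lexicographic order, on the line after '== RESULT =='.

Compute (S \ del) ∪ add:
  pre ⊆ S: {at(office), open(d_office_dock)} ⊆ S  — applicable
  S \ del = {locked(d_lab_bay), open(d_office_dock)}
  ∪ add   = {at(dock), locked(d_lab_bay), open(d_office_dock)}

== RESULT ==
["at(dock)", "locked(d_lab_bay)", "open(d_office_dock)"]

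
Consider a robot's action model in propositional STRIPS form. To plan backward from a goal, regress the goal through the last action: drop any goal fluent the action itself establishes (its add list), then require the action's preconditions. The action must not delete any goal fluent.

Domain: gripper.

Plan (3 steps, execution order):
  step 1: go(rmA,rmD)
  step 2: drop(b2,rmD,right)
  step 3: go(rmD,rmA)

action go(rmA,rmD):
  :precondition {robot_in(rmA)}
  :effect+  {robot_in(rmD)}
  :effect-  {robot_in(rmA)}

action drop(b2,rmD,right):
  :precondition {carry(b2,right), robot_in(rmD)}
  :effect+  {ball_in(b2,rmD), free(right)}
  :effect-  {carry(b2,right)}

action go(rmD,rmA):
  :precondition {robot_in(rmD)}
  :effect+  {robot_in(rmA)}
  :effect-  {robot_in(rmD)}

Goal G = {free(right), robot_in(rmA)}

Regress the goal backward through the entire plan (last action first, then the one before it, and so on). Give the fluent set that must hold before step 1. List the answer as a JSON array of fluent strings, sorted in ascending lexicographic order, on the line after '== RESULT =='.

Regress step by step:
  through step 3 (go(rmD,rmA)): drop {robot_in(rmA)}, keep {free(right)}, require {robot_in(rmD)}
    → {free(right), robot_in(rmD)}
  through step 2 (drop(b2,rmD,right)): drop {free(right)}, keep {robot_in(rmD)}, require {carry(b2,right), robot_in(rmD)}
    → {carry(b2,right), robot_in(rmD)}
  through step 1 (go(rmA,rmD)): drop {robot_in(rmD)}, keep {carry(b2,right)}, require {robot_in(rmA)}
    → {carry(b2,right), robot_in(rmA)}

== RESULT ==
["carry(b2,right)", "robot_in(rmA)"]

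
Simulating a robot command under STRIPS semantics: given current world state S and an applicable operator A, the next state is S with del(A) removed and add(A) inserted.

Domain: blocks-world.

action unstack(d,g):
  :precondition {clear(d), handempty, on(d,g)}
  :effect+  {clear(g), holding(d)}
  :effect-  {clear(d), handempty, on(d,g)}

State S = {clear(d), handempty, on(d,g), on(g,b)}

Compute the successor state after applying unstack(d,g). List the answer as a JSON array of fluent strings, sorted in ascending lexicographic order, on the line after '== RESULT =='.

Compute (S \ del) ∪ add:
  pre ⊆ S: {clear(d), handempty, on(d,g)} ⊆ S  — applicable
  S \ del = {on(g,b)}
  ∪ add   = {clear(g), holding(d), on(g,b)}

== RESULT ==
["clear(g)", "holding(d)", "on(g,b)"]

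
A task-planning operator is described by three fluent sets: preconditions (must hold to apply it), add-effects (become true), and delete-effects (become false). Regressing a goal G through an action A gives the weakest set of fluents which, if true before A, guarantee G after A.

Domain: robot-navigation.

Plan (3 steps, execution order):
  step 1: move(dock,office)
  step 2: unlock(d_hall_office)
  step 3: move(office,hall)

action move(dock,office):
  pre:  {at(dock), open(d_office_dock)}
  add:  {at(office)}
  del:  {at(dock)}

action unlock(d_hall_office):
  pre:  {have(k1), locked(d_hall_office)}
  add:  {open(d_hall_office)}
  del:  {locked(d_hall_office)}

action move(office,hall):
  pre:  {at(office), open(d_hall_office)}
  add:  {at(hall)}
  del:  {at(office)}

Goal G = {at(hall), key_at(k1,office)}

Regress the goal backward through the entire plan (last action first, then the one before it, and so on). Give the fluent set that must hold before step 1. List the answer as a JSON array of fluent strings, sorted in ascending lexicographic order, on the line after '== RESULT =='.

Regress step by step:
  through step 3 (move(office,hall)): drop {at(hall)}, keep {key_at(k1,office)}, require {at(office), open(d_hall_office)}
    → {at(office), key_at(k1,office), open(d_hall_office)}
  through step 2 (unlock(d_hall_office)): drop {open(d_hall_office)}, keep {at(office), key_at(k1,office)}, require {have(k1), locked(d_hall_office)}
    → {at(office), have(k1), key_at(k1,office), locked(d_hall_office)}
  through step 1 (move(dock,office)): drop {at(office)}, keep {have(k1), key_at(k1,office), locked(d_hall_office)}, require {at(dock), open(d_office_dock)}
    → {at(dock), have(k1), key_at(k1,office), locked(d_hall_office), open(d_office_dock)}

== RESULT ==
["at(dock)", "have(k1)", "key_at(k1,office)", "locked(d_hall_office)", "open(d_office_dock)"]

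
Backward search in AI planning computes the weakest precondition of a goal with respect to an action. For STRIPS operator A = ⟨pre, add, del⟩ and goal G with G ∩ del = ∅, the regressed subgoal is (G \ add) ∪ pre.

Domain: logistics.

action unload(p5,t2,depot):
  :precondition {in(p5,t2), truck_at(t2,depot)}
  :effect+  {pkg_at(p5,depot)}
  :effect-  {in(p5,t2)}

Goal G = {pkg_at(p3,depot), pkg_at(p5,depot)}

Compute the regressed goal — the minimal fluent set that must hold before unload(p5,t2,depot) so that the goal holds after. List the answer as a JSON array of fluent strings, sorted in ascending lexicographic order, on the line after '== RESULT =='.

Regress:
  G ∩ del = {}  (empty — regression defined)
  G \ add = {pkg_at(p3,depot), pkg_at(p5,depot)} \ {pkg_at(p5,depot)} = {pkg_at(p3,depot)}
  ∪ pre   = {pkg_at(p3,depot)} ∪ {in(p5,t2), truck_at(t2,depot)}
          = {in(p5,t2), pkg_at(p3,depot), truck_at(t2,depot)}

== RESULT ==
["in(p5,t2)", "pkg_at(p3,depot)", "truck_at(t2,depot)"]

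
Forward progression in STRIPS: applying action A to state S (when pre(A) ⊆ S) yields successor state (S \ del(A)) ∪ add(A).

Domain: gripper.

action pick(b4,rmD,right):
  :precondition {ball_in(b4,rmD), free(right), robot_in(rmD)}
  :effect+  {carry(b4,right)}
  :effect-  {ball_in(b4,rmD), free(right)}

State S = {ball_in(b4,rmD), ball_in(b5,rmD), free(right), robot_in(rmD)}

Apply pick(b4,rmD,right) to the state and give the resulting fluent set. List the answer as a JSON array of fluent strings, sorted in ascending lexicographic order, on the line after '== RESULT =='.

Compute (S \ del) ∪ add:
  pre ⊆ S: {ball_in(b4,rmD), free(right), robot_in(rmD)} ⊆ S  — applicable
  S \ del = {ball_in(b5,rmD), robot_in(rmD)}
  ∪ add   = {ball_in(b5,rmD), carry(b4,right), robot_in(rmD)}

== RESULT ==
["ball_in(b5,rmD)", "carry(b4,right)", "robot_in(rmD)"]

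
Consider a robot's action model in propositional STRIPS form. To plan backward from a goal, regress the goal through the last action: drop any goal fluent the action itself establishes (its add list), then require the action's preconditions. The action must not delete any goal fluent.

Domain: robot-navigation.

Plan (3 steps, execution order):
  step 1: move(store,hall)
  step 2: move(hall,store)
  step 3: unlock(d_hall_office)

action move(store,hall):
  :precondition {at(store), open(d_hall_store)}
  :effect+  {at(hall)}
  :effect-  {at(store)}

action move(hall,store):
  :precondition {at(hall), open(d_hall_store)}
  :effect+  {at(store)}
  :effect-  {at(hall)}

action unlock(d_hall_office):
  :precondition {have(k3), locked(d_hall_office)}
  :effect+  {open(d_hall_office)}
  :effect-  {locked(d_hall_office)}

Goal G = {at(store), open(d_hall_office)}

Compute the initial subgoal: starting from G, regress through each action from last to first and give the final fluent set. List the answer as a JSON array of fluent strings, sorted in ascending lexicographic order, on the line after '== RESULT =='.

Regress step by step:
  through step 3 (unlock(d_hall_office)): drop {open(d_hall_office)}, keep {at(store)}, require {have(k3), locked(d_hall_office)}
    → {at(store), have(k3), locked(d_hall_office)}
  through step 2 (move(hall,store)): drop {at(store)}, keep {have(k3), locked(d_hall_office)}, require {at(hall), open(d_hall_store)}
    → {at(hall), have(k3), locked(d_hall_office), open(d_hall_store)}
  through step 1 (move(store,hall)): drop {at(hall)}, keep {have(k3), locked(d_hall_office), open(d_hall_store)}, require {at(store), open(d_hall_store)}
    → {at(store), have(k3), locked(d_hall_office), open(d_hall_store)}

== RESULT ==
["at(store)", "have(k3)", "locked(d_hall_office)", "open(d_hall_store)"]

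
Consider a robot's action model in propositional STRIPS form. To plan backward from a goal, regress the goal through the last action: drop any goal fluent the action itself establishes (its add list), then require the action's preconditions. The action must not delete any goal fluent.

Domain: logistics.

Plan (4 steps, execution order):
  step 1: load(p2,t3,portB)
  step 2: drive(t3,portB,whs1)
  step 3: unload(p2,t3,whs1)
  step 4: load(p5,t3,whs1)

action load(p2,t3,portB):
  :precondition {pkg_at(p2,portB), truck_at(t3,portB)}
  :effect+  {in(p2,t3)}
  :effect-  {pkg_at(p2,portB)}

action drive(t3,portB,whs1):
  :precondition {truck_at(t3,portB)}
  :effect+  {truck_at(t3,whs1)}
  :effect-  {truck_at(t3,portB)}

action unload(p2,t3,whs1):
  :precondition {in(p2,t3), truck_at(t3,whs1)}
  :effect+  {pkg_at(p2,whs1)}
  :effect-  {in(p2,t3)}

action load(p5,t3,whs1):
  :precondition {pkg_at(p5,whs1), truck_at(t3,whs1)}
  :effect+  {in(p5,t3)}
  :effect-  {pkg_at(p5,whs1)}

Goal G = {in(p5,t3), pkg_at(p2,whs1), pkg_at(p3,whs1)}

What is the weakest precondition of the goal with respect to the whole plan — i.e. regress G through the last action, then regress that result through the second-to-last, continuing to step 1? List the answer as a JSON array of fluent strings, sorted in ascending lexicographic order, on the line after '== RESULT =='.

Regress step by step:
  through step 4 (load(p5,t3,whs1)): drop {in(p5,t3)}, keep {pkg_at(p2,whs1), pkg_at(p3,whs1)}, require {pkg_at(p5,whs1), truck_at(t3,whs1)}
    → {pkg_at(p2,whs1), pkg_at(p3,whs1), pkg_at(p5,whs1), truck_at(t3,whs1)}
  through step 3 (unload(p2,t3,whs1)): drop {pkg_at(p2,whs1)}, keep {pkg_at(p3,whs1), pkg_at(p5,whs1), truck_at(t3,whs1)}, require {in(p2,t3), truck_at(t3,whs1)}
    → {in(p2,t3), pkg_at(p3,whs1), pkg_at(p5,whs1), truck_at(t3,whs1)}
  through step 2 (drive(t3,portB,whs1)): drop {truck_at(t3,whs1)}, keep {in(p2,t3), pkg_at(p3,whs1), pkg_at(p5,whs1)}, require {truck_at(t3,portB)}
    → {in(p2,t3), pkg_at(p3,whs1), pkg_at(p5,whs1), truck_at(t3,portB)}
  through step 1 (load(p2,t3,portB)): drop {in(p2,t3)}, keep {pkg_at(p3,whs1), pkg_at(p5,whs1), truck_at(t3,portB)}, require {pkg_at(p2,portB), truck_at(t3,portB)}
    → {pkg_at(p2,portB), pkg_at(p3,whs1), pkg_at(p5,whs1), truck_at(t3,portB)}

== RESULT ==
["pkg_at(p2,portB)", "pkg_at(p3,whs1)", "pkg_at(p5,whs1)", "truck_at(t3,portB)"]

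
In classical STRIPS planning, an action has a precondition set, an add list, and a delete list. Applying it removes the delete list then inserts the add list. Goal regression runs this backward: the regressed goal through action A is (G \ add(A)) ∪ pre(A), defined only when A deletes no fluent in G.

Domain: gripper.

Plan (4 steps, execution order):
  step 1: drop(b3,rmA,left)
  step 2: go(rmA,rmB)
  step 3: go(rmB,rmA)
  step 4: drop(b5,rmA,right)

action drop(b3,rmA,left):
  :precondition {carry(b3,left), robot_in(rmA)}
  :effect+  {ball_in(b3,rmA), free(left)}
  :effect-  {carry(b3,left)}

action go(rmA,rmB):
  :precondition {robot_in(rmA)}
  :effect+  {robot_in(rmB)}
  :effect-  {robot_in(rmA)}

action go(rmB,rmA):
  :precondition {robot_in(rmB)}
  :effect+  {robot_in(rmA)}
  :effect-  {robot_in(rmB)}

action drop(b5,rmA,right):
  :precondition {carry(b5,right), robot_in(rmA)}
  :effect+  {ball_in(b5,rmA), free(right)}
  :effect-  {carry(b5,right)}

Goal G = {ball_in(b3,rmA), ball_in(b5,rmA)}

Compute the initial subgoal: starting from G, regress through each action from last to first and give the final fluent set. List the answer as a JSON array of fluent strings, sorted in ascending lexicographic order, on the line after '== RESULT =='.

Regress step by step:
  through step 4 (drop(b5,rmA,right)): drop {ball_in(b5,rmA)}, keep {ball_in(b3,rmA)}, require {carry(b5,right), robot_in(rmA)}
    → {ball_in(b3,rmA), carry(b5,right), robot_in(rmA)}
  through step 3 (go(rmB,rmA)): drop {robot_in(rmA)}, keep {ball_in(b3,rmA), carry(b5,right)}, require {robot_in(rmB)}
    → {ball_in(b3,rmA), carry(b5,right), robot_in(rmB)}
  through step 2 (go(rmA,rmB)): drop {robot_in(rmB)}, keep {ball_in(b3,rmA), carry(b5,right)}, require {robot_in(rmA)}
    → {ball_in(b3,rmA), carry(b5,right), robot_in(rmA)}
  through step 1 (drop(b3,rmA,left)): drop {ball_in(b3,rmA)}, keep {carry(b5,right), robot_in(rmA)}, require {carry(b3,left), robot_in(rmA)}
    → {carry(b3,left), carry(b5,right), robot_in(rmA)}

== RESULT ==
["carry(b3,left)", "carry(b5,right)", "robot_in(rmA)"]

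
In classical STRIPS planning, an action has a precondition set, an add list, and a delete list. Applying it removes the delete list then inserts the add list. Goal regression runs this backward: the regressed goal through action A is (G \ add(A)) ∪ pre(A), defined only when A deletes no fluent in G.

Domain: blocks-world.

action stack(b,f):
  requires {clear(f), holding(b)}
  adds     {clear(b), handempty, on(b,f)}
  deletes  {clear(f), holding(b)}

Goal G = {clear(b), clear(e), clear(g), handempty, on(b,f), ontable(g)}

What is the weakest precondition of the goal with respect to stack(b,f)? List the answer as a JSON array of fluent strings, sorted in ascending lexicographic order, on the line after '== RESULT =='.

Compute (G \ add) ∪ pre:
  G ∩ del = {}  (empty — regression defined)
  G \ add = {clear(b), clear(e), clear(g), handempty, on(b,f), ontable(g)} \ {clear(b), handempty, on(b,f)} = {clear(e), clear(g), ontable(g)}
  ∪ pre   = {clear(e), clear(g), ontable(g)} ∪ {clear(f), holding(b)}
          = {clear(e), clear(f), clear(g), holding(b), ontable(g)}

== RESULT ==
["clear(e)", "clear(f)", "clear(g)", "holding(b)", "ontable(g)"]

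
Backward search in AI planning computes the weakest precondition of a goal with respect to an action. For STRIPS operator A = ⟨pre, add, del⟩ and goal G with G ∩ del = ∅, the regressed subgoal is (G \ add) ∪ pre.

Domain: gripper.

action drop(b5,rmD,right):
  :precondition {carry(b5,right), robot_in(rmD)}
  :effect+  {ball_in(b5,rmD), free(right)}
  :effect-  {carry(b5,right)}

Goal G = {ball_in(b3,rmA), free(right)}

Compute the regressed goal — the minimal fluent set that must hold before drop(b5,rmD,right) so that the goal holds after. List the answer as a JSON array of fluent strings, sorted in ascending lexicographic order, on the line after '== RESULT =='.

Compute (G \ add) ∪ pre:
  G ∩ del = {}  (empty — regression defined)
  G \ add = {ball_in(b3,rmA), free(right)} \ {ball_in(b5,rmD), free(right)} = {ball_in(b3,rmA)}
  ∪ pre   = {ball_in(b3,rmA)} ∪ {carry(b5,right), robot_in(rmD)}
          = {ball_in(b3,rmA), carry(b5,right), robot_in(rmD)}

== RESULT ==
["ball_in(b3,rmA)", "carry(b5,right)", "robot_in(rmD)"]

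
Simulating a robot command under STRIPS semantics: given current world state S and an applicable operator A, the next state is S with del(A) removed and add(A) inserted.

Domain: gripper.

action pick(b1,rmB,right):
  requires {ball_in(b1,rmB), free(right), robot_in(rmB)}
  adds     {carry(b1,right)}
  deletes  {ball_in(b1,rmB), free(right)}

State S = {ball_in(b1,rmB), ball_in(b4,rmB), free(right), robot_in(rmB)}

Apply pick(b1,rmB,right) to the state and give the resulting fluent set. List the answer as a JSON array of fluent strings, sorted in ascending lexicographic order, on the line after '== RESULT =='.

Progress:
  pre ⊆ S: {ball_in(b1,rmB), free(right), robot_in(rmB)} ⊆ S  — applicable
  S \ del = {ball_in(b4,rmB), robot_in(rmB)}
  ∪ add   = {ball_in(b4,rmB), carry(b1,right), robot_in(rmB)}

== RESULT ==
["ball_in(b4,rmB)", "carry(b1,right)", "robot_in(rmB)"]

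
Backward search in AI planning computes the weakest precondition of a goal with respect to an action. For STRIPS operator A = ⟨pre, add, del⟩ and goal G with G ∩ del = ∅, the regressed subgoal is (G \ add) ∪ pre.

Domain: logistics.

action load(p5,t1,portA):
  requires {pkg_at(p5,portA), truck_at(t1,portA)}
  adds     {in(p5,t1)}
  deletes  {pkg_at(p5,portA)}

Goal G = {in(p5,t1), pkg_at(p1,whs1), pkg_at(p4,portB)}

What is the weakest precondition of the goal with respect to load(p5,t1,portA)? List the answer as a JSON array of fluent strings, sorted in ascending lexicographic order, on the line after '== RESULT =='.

Compute (G \ add) ∪ pre:
  G ∩ del = {}  (empty — regression defined)
  G \ add = {in(p5,t1), pkg_at(p1,whs1), pkg_at(p4,portB)} \ {in(p5,t1)} = {pkg_at(p1,whs1), pkg_at(p4,portB)}
  ∪ pre   = {pkg_at(p1,whs1), pkg_at(p4,portB)} ∪ {pkg_at(p5,portA), truck_at(t1,portA)}
          = {pkg_at(p1,whs1), pkg_at(p4,portB), pkg_at(p5,portA), truck_at(t1,portA)}

== RESULT ==
["pkg_at(p1,whs1)", "pkg_at(p4,portB)", "pkg_at(p5,portA)", "truck_at(t1,portA)"]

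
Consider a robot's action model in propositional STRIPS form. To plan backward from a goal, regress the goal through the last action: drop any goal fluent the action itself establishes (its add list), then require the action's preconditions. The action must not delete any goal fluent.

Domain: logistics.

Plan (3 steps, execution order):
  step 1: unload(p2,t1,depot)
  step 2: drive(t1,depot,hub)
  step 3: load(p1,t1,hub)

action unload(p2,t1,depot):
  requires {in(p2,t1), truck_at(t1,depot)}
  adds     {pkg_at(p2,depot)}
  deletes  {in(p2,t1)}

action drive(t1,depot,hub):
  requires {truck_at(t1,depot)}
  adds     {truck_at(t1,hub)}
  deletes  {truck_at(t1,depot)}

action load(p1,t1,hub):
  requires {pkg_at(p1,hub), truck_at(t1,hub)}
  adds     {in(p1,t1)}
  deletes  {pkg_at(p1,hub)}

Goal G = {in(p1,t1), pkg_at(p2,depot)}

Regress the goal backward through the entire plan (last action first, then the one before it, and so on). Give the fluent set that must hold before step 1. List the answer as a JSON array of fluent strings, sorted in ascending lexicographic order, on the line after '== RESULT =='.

Regress step by step:
  through step 3 (load(p1,t1,hub)): drop {in(p1,t1)}, keep {pkg_at(p2,depot)}, require {pkg_at(p1,hub), truck_at(t1,hub)}
    → {pkg_at(p1,hub), pkg_at(p2,depot), truck_at(t1,hub)}
  through step 2 (drive(t1,depot,hub)): drop {truck_at(t1,hub)}, keep {pkg_at(p1,hub), pkg_at(p2,depot)}, require {truck_at(t1,depot)}
    → {pkg_at(p1,hub), pkg_at(p2,depot), truck_at(t1,depot)}
  through step 1 (unload(p2,t1,depot)): drop {pkg_at(p2,depot)}, keep {pkg_at(p1,hub), truck_at(t1,depot)}, require {in(p2,t1), truck_at(t1,depot)}
    → {in(p2,t1), pkg_at(p1,hub), truck_at(t1,depot)}

== RESULT ==
["in(p2,t1)", "pkg_at(p1,hub)", "truck_at(t1,depot)"]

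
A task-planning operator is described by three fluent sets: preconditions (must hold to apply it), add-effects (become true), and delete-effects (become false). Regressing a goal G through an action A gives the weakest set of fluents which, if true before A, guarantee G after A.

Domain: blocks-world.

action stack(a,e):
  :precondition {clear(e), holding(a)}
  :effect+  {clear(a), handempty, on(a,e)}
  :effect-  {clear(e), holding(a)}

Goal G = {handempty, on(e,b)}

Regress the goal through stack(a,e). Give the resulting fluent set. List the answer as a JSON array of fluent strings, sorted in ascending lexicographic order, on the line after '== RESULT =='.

Compute (G \ add) ∪ pre:
  G ∩ del = {}  (empty — regression defined)
  G \ add = {handempty, on(e,b)} \ {clear(a), handempty, on(a,e)} = {on(e,b)}
  ∪ pre   = {on(e,b)} ∪ {clear(e), holding(a)}
          = {clear(e), holding(a), on(e,b)}

== RESULT ==
["clear(e)", "holding(a)", "on(e,b)"]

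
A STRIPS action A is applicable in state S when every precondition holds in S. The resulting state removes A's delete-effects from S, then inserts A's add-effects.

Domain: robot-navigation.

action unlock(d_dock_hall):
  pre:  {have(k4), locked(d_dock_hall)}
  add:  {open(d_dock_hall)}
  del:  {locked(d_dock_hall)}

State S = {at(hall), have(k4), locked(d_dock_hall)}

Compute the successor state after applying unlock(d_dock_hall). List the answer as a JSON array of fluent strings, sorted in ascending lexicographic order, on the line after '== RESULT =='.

Progress:
  pre ⊆ S: {have(k4), locked(d_dock_hall)} ⊆ S  — applicable
  S \ del = {at(hall), have(k4)}
  ∪ add   = {at(hall), have(k4), open(d_dock_hall)}

== RESULT ==
["at(hall)", "have(k4)", "open(d_dock_hall)"]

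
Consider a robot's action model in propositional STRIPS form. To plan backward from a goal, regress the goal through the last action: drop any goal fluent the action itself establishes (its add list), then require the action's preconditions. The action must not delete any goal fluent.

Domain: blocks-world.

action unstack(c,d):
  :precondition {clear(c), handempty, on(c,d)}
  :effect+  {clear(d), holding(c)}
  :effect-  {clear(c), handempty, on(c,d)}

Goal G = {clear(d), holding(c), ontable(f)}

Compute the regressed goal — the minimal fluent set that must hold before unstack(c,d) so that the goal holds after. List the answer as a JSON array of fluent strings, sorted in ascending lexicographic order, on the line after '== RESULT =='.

Compute (G \ add) ∪ pre:
  G ∩ del = {}  (empty — regression defined)
  G \ add = {clear(d), holding(c), ontable(f)} \ {clear(d), holding(c)} = {ontable(f)}
  ∪ pre   = {ontable(f)} ∪ {clear(c), handempty, on(c,d)}
          = {clear(c), handempty, on(c,d), ontable(f)}

== RESULT ==
["clear(c)", "handempty", "on(c,d)", "ontable(f)"]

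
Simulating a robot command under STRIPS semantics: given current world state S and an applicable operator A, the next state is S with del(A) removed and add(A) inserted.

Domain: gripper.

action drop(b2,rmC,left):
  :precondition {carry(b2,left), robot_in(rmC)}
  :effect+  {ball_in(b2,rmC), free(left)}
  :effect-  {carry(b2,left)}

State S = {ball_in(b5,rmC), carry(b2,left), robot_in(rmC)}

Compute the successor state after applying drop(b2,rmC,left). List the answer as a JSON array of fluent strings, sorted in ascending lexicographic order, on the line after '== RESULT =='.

Progress:
  pre ⊆ S: {carry(b2,left), robot_in(rmC)} ⊆ S  — applicable
  S \ del = {ball_in(b5,rmC), robot_in(rmC)}
  ∪ add   = {ball_in(b2,rmC), ball_in(b5,rmC), free(left), robot_in(rmC)}

== RESULT ==
["ball_in(b2,rmC)", "ball_in(b5,rmC)", "free(left)", "robot_in(rmC)"]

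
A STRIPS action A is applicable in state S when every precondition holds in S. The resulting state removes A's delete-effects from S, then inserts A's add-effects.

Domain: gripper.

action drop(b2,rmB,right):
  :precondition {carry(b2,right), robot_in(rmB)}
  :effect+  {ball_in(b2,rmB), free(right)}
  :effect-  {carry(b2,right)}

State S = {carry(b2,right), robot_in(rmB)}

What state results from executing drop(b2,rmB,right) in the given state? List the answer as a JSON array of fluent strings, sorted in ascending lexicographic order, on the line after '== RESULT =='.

Progress:
  pre ⊆ S: {carry(b2,right), robot_in(rmB)} ⊆ S  — applicable
  S \ del = {robot_in(rmB)}
  ∪ add   = {ball_in(b2,rmB), free(right), robot_in(rmB)}

== RESULT ==
["ball_in(b2,rmB)", "free(right)", "robot_in(rmB)"]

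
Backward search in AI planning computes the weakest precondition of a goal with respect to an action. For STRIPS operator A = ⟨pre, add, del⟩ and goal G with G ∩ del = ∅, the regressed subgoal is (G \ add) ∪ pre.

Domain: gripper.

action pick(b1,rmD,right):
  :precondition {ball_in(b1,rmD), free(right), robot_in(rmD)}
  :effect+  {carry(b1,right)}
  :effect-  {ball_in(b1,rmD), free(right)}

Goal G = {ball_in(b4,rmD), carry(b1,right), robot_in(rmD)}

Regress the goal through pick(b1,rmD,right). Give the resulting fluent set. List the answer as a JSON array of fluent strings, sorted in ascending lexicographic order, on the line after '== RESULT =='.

Regress:
  G ∩ del = {}  (empty — regression defined)
  G \ add = {ball_in(b4,rmD), carry(b1,right), robot_in(rmD)} \ {carry(b1,right)} = {ball_in(b4,rmD), robot_in(rmD)}
  ∪ pre   = {ball_in(b4,rmD), robot_in(rmD)} ∪ {ball_in(b1,rmD), free(right), robot_in(rmD)}
          = {ball_in(b1,rmD), ball_in(b4,rmD), free(right), robot_in(rmD)}

== RESULT ==
["ball_in(b1,rmD)", "ball_in(b4,rmD)", "free(right)", "robot_in(rmD)"]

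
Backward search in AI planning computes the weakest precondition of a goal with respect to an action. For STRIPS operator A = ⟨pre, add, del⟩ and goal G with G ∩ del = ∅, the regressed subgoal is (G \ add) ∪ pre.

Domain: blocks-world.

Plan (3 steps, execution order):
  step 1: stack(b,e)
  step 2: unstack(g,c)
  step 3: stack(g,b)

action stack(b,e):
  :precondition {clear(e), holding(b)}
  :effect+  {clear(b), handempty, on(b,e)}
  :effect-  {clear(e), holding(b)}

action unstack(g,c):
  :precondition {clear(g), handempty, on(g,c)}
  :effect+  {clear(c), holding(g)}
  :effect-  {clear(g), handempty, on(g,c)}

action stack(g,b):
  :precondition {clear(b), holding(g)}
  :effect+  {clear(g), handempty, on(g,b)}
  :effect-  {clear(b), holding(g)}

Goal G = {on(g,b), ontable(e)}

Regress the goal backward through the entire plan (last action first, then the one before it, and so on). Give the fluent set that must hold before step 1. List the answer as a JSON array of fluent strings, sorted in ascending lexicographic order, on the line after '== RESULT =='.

Work backward from the goal:
  through step 3 (stack(g,b)): drop {on(g,b)}, keep {ontable(e)}, require {clear(b), holding(g)}
    → {clear(b), holding(g), ontable(e)}
  through step 2 (unstack(g,c)): drop {holding(g)}, keep {clear(b), ontable(e)}, require {clear(g), handempty, on(g,c)}
    → {clear(b), clear(g), handempty, on(g,c), ontable(e)}
  through step 1 (stack(b,e)): drop {clear(b), handempty}, keep {clear(g), on(g,c), ontable(e)}, require {clear(e), holding(b)}
    → {clear(e), clear(g), holding(b), on(g,c), ontable(e)}

== RESULT ==
["clear(e)", "clear(g)", "holding(b)", "on(g,c)", "ontable(e)"]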